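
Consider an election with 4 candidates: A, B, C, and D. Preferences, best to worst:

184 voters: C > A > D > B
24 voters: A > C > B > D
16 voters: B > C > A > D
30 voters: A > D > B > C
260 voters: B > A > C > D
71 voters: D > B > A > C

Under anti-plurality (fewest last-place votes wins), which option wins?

A

Last-place votes: A 0, B 184, C 101, D 300.
A is ranked last by the fewest voters, so A wins.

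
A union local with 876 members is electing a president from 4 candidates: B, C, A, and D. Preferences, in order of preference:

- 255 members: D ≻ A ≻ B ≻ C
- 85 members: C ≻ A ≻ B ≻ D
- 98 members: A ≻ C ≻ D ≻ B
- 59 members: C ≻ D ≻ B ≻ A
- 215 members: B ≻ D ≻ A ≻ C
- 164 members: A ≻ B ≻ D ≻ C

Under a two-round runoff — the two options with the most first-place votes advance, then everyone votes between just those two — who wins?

Round 1 first-place votes: B 215, C 144, A 262, D 255.
A and D advance.
Runoff: A is preferred to D by 347 voters; D by 529.
D wins the runoff.

D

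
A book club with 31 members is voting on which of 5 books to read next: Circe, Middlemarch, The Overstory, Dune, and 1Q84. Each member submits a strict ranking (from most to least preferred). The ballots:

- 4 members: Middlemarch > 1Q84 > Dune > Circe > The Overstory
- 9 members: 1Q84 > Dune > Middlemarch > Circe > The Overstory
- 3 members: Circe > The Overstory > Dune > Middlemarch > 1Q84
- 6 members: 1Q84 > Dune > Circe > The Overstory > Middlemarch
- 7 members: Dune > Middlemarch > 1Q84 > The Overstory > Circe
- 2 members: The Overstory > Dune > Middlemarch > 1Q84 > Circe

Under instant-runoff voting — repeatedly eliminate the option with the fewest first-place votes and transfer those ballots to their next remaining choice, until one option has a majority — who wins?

Round 1: Circe 3, Middlemarch 4, The Overstory 2, Dune 7, 1Q84 15. Eliminate The Overstory.
Round 2: Circe 3, Middlemarch 4, Dune 9, 1Q84 15. Eliminate Circe.
Round 3: Middlemarch 4, Dune 12, 1Q84 15. Eliminate Middlemarch.
Round 4: Dune 12, 1Q84 19. 1Q84 has a majority.

1Q84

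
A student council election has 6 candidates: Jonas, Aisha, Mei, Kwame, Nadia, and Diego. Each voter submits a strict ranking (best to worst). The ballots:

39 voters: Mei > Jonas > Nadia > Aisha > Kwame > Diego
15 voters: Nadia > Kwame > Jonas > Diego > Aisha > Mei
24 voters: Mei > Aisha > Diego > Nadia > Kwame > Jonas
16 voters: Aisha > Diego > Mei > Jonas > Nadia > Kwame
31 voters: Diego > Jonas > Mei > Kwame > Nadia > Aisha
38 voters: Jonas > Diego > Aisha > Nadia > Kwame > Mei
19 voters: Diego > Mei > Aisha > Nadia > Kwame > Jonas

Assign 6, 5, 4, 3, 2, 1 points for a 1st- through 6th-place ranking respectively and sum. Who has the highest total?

Jonas: 39·5 + 15·4 + 24·1 + 16·3 + 31·5 + 38·6 + 19·1 = 729
Aisha: 39·3 + 15·2 + 24·5 + 16·6 + 31·1 + 38·4 + 19·4 = 622
Mei: 39·6 + 15·1 + 24·6 + 16·4 + 31·4 + 38·1 + 19·5 = 714
Kwame: 39·2 + 15·5 + 24·2 + 16·1 + 31·3 + 38·2 + 19·2 = 424
Nadia: 39·4 + 15·6 + 24·3 + 16·2 + 31·2 + 38·3 + 19·3 = 583
Diego: 39·1 + 15·3 + 24·4 + 16·5 + 31·6 + 38·5 + 19·6 = 750
Diego has the highest Borda score (750).

Diego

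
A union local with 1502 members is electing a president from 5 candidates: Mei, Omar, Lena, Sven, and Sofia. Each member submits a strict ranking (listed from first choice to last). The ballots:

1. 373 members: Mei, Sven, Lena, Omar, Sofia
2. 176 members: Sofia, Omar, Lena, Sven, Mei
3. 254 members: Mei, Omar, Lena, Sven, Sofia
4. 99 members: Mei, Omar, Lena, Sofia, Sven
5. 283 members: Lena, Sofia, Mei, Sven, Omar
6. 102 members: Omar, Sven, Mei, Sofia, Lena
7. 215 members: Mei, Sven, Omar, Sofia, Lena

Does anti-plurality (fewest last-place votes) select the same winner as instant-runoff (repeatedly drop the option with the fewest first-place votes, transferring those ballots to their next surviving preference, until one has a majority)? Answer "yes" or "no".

no

Anti-plurality — last-place votes: Mei 176, Omar 283, Lena 317, Sven 99, Sofia 627. Winner: Sven.
Instant-runoff — R1 Mei 941, Omar 102, Lena 283, Sven 0, Sofia 176 (Mei winner). Winner: Mei.
The two methods disagree.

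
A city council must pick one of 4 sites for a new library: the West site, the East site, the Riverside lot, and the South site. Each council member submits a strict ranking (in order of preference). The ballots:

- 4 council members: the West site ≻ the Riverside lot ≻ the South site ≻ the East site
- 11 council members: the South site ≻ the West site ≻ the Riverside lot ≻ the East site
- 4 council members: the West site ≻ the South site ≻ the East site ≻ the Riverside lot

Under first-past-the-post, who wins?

the South site

First-place votes: the West site 8, the East site 0, the Riverside lot 0, the South site 11.
the South site has the most first-place votes.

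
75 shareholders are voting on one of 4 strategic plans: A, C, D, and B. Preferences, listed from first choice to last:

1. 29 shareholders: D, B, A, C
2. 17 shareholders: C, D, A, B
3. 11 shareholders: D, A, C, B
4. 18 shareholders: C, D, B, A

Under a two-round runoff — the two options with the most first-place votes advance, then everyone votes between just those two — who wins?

D

Round 1 first-place votes: A 0, C 35, D 40, B 0.
D and C advance.
Runoff: D is preferred to C by 40 voters; C by 35.
D wins the runoff.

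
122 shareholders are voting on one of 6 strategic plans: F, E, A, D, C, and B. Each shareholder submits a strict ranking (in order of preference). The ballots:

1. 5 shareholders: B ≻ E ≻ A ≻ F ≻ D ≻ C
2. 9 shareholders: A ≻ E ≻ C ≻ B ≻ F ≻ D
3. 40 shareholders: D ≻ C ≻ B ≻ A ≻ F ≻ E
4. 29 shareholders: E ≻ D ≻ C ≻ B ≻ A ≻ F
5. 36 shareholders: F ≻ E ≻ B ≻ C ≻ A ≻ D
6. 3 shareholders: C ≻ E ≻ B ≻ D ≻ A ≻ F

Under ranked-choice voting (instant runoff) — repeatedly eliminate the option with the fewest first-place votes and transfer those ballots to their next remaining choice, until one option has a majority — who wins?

Round 1: F 36, E 29, A 9, D 40, C 3, B 5. Eliminate C.
Round 2: F 36, E 32, A 9, D 40, B 5. Eliminate B.
Round 3: F 36, E 37, A 9, D 40. Eliminate A.
Round 4: F 36, E 46, D 40. Eliminate F.
Round 5: E 82, D 40. E has a majority.

E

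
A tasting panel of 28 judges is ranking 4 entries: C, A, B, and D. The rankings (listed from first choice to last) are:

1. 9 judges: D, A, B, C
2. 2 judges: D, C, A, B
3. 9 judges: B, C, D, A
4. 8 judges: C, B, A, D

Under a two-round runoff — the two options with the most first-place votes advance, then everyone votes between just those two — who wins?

B

Round 1 first-place votes: C 8, A 0, B 9, D 11.
D and B advance.
Runoff: D is preferred to B by 11 voters; B by 17.
B wins the runoff.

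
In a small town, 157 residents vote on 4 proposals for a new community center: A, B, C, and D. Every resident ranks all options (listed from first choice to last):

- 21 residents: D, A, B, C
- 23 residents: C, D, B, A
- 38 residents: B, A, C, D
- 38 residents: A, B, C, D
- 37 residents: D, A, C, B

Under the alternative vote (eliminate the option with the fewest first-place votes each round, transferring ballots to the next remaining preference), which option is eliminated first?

Round 1: A 38, B 38, C 23, D 58. Eliminate C.

C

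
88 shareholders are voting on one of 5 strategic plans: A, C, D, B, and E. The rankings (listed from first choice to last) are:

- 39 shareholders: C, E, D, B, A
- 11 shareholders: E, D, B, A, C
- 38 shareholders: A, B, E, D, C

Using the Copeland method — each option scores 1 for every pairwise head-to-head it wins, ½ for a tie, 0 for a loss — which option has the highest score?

E

A: beats C; loses to D, B, and E → score 1.
C: loses to A, D, B, and E → score 0.
D: beats A, C, and B; loses to E → score 3.
B: beats A and C; loses to D and E → score 2.
E: beats A, C, D, and B → score 4.
E has the best pairwise record.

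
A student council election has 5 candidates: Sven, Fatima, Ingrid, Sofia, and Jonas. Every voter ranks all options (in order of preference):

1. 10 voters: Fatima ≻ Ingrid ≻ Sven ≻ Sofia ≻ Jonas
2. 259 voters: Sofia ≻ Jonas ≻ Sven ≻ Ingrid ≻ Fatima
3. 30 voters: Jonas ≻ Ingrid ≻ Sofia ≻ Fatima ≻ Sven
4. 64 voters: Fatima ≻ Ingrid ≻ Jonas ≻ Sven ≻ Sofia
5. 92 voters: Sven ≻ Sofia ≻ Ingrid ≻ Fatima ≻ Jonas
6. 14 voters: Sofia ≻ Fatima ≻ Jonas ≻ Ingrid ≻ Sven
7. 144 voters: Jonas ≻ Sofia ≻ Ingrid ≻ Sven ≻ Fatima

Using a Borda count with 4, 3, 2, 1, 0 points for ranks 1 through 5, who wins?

Sven: 10·2 + 259·2 + 30·0 + 64·1 + 92·4 + 14·0 + 144·1 = 1114
Fatima: 10·4 + 259·0 + 30·1 + 64·4 + 92·1 + 14·3 + 144·0 = 460
Ingrid: 10·3 + 259·1 + 30·3 + 64·3 + 92·2 + 14·1 + 144·2 = 1057
Sofia: 10·1 + 259·4 + 30·2 + 64·0 + 92·3 + 14·4 + 144·3 = 1870
Jonas: 10·0 + 259·3 + 30·4 + 64·2 + 92·0 + 14·2 + 144·4 = 1629
Sofia has the highest Borda score (1870).

Sofia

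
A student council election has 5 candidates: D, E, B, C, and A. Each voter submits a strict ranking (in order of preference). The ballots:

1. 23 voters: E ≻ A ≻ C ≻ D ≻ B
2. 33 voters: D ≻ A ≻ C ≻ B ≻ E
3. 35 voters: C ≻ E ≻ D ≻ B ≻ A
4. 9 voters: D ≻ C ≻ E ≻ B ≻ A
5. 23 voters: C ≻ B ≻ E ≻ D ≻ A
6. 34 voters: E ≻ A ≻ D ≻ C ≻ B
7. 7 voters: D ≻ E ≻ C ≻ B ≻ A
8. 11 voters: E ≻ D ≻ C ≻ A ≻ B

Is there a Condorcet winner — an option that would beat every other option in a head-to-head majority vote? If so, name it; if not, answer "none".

Checking pairwise contests:
E beats D 126–49.
C beats E 100–75.
D beats B 152–23.
D beats C 94–81.
D beats A 118–57.
Every option loses at least one head-to-head, so there is no Condorcet winner.

none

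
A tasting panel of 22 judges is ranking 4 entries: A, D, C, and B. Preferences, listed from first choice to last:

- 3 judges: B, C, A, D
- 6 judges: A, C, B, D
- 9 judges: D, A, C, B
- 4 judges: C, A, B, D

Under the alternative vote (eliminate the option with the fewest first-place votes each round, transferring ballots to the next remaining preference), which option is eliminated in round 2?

A

Round 1: A 6, D 9, C 4, B 3. Eliminate B.
Round 2: A 6, D 9, C 7. Eliminate A.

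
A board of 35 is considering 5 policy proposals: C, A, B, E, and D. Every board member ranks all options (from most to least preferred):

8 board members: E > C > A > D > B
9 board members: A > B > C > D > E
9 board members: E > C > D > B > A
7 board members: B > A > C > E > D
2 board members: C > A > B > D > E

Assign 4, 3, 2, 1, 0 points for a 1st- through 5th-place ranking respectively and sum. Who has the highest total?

C

C: 8·3 + 9·2 + 9·3 + 7·2 + 2·4 = 91
A: 8·2 + 9·4 + 9·0 + 7·3 + 2·3 = 79
B: 8·0 + 9·3 + 9·1 + 7·4 + 2·2 = 68
E: 8·4 + 9·0 + 9·4 + 7·1 + 2·0 = 75
D: 8·1 + 9·1 + 9·2 + 7·0 + 2·1 = 37
C has the highest Borda score (91).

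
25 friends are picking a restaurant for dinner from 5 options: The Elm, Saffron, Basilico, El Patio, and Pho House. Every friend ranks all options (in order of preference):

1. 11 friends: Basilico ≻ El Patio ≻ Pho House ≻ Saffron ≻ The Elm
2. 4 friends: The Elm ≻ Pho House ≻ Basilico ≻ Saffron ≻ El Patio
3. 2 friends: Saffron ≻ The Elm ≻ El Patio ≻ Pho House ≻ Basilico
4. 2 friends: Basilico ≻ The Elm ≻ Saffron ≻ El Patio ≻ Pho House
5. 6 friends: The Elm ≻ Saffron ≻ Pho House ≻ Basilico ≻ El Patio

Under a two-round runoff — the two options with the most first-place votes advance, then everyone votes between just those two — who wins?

Round 1 first-place votes: The Elm 10, Saffron 2, Basilico 13, El Patio 0, Pho House 0.
Basilico and The Elm advance.
Runoff: Basilico is preferred to The Elm by 13 voters; The Elm by 12.
Basilico wins the runoff.

Basilico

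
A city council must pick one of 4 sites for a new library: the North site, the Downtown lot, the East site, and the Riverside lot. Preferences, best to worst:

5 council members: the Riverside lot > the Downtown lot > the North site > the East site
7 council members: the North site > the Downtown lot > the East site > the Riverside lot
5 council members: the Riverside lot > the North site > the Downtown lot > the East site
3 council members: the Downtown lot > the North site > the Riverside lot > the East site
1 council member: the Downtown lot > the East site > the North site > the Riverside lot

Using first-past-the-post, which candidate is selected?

the Riverside lot

First-place votes: the North site 7, the Downtown lot 4, the East site 0, the Riverside lot 10.
the Riverside lot has the most first-place votes.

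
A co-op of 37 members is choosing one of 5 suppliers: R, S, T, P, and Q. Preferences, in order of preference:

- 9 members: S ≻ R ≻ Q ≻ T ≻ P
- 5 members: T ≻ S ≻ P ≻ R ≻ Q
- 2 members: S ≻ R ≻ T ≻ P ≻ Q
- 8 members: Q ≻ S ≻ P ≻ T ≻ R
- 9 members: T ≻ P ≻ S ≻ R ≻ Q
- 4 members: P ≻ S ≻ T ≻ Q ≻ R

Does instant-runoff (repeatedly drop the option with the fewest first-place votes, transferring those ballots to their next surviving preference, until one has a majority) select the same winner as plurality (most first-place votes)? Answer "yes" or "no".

Instant-runoff — R1 R 0, S 11, T 14, P 4, Q 8 (R out); R2 S 11, T 14, P 4, Q 8 (P out); R3 S 15, T 14, Q 8 (Q out); R4 S 23, T 14 (S winner). Winner: S.
Plurality — first-place votes: R 0, S 11, T 14, P 4, Q 8. Winner: T.
The two methods disagree.

no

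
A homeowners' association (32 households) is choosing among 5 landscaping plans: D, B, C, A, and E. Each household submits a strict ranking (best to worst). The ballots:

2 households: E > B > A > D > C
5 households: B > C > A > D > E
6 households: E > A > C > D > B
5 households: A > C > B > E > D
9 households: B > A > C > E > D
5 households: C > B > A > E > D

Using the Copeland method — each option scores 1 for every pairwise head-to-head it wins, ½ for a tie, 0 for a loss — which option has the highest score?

D: loses to B, C, A, and E → score 0.
B: beats D, A, and E; ties C → score 3.5.
C: beats D and E; ties B; loses to A → score 2.5.
A: beats D, C, and E; loses to B → score 3.
E: beats D; loses to B, C, and A → score 1.
B has the best pairwise record.

B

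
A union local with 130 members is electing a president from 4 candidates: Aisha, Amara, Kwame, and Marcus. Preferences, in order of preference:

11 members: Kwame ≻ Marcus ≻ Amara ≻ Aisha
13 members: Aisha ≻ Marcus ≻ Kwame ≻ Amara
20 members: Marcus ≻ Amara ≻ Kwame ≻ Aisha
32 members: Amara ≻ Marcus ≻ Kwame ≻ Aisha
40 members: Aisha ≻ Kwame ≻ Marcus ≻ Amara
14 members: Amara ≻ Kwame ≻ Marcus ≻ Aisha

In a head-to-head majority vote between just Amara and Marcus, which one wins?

Marcus

Voters preferring Amara to Marcus: 46; preferring Marcus to Amara: 84.
Marcus wins the head-to-head.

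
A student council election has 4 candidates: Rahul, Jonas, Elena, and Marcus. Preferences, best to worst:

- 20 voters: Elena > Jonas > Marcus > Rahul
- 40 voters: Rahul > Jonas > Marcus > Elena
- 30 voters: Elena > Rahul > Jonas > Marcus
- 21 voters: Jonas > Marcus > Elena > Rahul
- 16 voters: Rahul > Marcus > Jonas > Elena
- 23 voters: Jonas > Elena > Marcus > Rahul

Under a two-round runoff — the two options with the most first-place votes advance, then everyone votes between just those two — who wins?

Round 1 first-place votes: Rahul 56, Jonas 44, Elena 50, Marcus 0.
Rahul and Elena advance.
Runoff: Rahul is preferred to Elena by 56 voters; Elena by 94.
Elena wins the runoff.

Elena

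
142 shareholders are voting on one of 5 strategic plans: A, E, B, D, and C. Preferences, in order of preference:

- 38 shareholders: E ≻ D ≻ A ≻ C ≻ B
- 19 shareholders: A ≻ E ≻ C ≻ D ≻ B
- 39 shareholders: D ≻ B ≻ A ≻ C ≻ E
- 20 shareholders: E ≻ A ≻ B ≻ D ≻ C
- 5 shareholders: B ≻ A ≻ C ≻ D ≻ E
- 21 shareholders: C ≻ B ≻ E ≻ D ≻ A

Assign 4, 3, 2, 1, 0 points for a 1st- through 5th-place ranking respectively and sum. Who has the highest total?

A: 38·2 + 19·4 + 39·2 + 20·3 + 5·3 + 21·0 = 305
E: 38·4 + 19·3 + 39·0 + 20·4 + 5·0 + 21·2 = 331
B: 38·0 + 19·0 + 39·3 + 20·2 + 5·4 + 21·3 = 240
D: 38·3 + 19·1 + 39·4 + 20·1 + 5·1 + 21·1 = 335
C: 38·1 + 19·2 + 39·1 + 20·0 + 5·2 + 21·4 = 209
D has the highest Borda score (335).

D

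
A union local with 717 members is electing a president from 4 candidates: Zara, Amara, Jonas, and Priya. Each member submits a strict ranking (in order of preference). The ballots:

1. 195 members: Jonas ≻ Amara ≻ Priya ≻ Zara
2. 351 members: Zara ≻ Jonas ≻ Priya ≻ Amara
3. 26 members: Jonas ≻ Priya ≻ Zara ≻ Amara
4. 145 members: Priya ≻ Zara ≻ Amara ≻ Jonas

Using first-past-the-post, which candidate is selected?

First-place votes: Zara 351, Amara 0, Jonas 221, Priya 145.
Zara has the most first-place votes.

Zara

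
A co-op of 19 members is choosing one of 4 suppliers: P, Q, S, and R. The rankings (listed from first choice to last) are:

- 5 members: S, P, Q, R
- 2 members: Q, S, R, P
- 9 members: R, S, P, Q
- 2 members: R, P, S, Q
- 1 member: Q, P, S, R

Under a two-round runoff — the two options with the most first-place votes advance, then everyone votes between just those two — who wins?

R

Round 1 first-place votes: P 0, Q 3, S 5, R 11.
R and S advance.
Runoff: R is preferred to S by 11 voters; S by 8.
R wins the runoff.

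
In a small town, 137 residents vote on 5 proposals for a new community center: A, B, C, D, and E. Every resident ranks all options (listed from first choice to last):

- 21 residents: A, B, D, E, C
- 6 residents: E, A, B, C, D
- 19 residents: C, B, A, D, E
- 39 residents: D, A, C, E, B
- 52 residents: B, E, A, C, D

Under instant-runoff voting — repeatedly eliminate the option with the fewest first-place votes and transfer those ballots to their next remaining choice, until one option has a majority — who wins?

B

Round 1: A 21, B 52, C 19, D 39, E 6. Eliminate E.
Round 2: A 27, B 52, C 19, D 39. Eliminate C.
Round 3: A 27, B 71, D 39. B has a majority.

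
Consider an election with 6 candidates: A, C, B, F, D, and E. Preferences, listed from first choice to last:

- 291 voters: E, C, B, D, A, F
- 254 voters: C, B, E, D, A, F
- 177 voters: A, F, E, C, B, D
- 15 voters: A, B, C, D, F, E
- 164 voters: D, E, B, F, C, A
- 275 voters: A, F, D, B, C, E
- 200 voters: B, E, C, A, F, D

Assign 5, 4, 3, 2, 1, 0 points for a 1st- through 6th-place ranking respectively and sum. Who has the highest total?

E

A: 291·1 + 254·1 + 177·5 + 15·5 + 164·0 + 275·5 + 200·2 = 3280
C: 291·4 + 254·5 + 177·2 + 15·3 + 164·1 + 275·1 + 200·3 = 3872
B: 291·3 + 254·4 + 177·1 + 15·4 + 164·3 + 275·2 + 200·5 = 4168
F: 291·0 + 254·0 + 177·4 + 15·1 + 164·2 + 275·4 + 200·1 = 2351
D: 291·2 + 254·2 + 177·0 + 15·2 + 164·5 + 275·3 + 200·0 = 2765
E: 291·5 + 254·3 + 177·3 + 15·0 + 164·4 + 275·0 + 200·4 = 4204
E has the highest Borda score (4204).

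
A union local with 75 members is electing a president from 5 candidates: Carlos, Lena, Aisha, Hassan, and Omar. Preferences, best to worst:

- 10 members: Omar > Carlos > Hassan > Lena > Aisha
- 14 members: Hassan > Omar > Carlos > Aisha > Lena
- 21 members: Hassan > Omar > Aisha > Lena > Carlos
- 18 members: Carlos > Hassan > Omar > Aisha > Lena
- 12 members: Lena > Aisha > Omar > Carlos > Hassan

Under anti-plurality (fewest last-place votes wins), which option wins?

Omar

Last-place votes: Carlos 21, Lena 32, Aisha 10, Hassan 12, Omar 0.
Omar is ranked last by the fewest voters, so Omar wins.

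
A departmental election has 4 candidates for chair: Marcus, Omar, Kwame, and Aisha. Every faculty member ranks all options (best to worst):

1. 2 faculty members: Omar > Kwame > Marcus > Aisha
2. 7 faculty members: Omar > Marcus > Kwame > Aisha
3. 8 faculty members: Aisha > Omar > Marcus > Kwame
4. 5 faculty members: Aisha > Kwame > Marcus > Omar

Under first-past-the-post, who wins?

Aisha

First-place votes: Marcus 0, Omar 9, Kwame 0, Aisha 13.
Aisha has the most first-place votes.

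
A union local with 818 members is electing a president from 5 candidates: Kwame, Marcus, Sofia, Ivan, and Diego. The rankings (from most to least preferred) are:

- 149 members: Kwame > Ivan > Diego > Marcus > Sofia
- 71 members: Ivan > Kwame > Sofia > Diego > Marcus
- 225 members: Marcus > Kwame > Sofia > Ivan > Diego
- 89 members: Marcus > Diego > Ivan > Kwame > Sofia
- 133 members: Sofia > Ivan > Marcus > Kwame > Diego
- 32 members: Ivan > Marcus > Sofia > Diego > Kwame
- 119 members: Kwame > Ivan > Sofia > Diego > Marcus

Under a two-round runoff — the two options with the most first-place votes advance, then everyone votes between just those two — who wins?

Marcus

Round 1 first-place votes: Kwame 268, Marcus 314, Sofia 133, Ivan 103, Diego 0.
Marcus and Kwame advance.
Runoff: Marcus is preferred to Kwame by 479 voters; Kwame by 339.
Marcus wins the runoff.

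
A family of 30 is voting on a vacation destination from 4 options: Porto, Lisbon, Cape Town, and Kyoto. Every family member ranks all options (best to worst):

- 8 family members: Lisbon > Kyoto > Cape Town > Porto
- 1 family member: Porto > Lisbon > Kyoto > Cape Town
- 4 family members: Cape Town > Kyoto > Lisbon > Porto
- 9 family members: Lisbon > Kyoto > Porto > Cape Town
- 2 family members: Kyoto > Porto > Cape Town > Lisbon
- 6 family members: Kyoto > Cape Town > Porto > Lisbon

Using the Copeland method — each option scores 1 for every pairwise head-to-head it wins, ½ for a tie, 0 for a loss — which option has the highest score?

Lisbon

Porto: loses to Lisbon, Cape Town, and Kyoto → score 0.
Lisbon: beats Porto, Cape Town, and Kyoto → score 3.
Cape Town: beats Porto; loses to Lisbon and Kyoto → score 1.
Kyoto: beats Porto and Cape Town; loses to Lisbon → score 2.
Lisbon has the best pairwise record.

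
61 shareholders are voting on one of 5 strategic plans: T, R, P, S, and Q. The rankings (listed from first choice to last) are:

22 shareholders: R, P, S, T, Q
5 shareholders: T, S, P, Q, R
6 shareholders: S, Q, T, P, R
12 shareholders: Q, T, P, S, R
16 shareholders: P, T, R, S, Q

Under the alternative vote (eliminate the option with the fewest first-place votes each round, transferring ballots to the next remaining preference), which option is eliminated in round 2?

Round 1: T 5, R 22, P 16, S 6, Q 12. Eliminate T.
Round 2: R 22, P 16, S 11, Q 12. Eliminate S.

S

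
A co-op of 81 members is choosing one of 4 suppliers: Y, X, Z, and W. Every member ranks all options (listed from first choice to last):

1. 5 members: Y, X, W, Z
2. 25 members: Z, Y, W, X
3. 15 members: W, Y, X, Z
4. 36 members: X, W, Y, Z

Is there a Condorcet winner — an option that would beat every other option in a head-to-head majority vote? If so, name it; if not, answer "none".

none

Checking pairwise contests:
W beats Y 51–30.
Y beats X 45–36.
Y beats Z 56–25.
X beats W 41–40.
Every option loses at least one head-to-head, so there is no Condorcet winner.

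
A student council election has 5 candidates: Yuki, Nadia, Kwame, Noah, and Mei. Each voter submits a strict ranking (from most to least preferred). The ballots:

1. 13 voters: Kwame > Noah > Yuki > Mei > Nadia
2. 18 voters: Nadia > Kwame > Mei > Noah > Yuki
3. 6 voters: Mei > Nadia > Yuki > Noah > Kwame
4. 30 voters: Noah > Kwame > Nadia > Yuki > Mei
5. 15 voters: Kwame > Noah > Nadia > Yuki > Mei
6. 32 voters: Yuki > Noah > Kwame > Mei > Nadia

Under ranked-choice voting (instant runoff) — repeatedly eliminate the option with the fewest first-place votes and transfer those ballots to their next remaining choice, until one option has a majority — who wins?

Kwame

Round 1: Yuki 32, Nadia 18, Kwame 28, Noah 30, Mei 6. Eliminate Mei.
Round 2: Yuki 32, Nadia 24, Kwame 28, Noah 30. Eliminate Nadia.
Round 3: Yuki 38, Kwame 46, Noah 30. Eliminate Noah.
Round 4: Yuki 38, Kwame 76. Kwame has a majority.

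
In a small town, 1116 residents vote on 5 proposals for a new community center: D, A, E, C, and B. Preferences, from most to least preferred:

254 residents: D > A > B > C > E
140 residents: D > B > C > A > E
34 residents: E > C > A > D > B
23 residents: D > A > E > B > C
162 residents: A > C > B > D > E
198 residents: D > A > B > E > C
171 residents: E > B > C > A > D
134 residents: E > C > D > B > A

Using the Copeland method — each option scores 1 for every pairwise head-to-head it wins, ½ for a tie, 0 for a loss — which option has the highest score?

D

D: beats A, E, C, and B → score 4.
A: beats E, C, and B; loses to D → score 3.
E: beats C; loses to D, A, and B → score 1.
C: loses to D, A, E, and B → score 0.
B: beats E and C; loses to D and A → score 2.
D has the best pairwise record.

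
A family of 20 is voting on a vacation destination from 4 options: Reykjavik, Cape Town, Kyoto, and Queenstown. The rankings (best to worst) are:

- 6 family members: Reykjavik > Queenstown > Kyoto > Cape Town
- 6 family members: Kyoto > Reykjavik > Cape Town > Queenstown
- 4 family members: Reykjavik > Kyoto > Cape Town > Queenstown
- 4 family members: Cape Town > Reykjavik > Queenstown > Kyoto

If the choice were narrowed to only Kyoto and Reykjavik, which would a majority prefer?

Voters preferring Kyoto to Reykjavik: 6; preferring Reykjavik to Kyoto: 14.
Reykjavik wins the head-to-head.

Reykjavik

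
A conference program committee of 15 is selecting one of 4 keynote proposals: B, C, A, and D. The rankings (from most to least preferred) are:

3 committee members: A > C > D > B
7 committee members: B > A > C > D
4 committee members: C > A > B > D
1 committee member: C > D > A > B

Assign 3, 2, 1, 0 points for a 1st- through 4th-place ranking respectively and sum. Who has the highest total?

B: 3·0 + 7·3 + 4·1 + 1·0 = 25
C: 3·2 + 7·1 + 4·3 + 1·3 = 28
A: 3·3 + 7·2 + 4·2 + 1·1 = 32
D: 3·1 + 7·0 + 4·0 + 1·2 = 5
A has the highest Borda score (32).

A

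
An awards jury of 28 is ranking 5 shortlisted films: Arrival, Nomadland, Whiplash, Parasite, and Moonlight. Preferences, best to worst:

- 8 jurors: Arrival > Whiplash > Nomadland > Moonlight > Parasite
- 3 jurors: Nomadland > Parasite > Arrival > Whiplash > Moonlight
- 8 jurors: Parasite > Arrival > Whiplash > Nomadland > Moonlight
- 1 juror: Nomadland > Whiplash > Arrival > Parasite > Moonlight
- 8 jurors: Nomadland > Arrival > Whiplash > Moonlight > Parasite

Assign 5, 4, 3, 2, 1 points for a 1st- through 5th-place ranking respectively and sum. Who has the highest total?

Arrival: 8·5 + 3·3 + 8·4 + 1·3 + 8·4 = 116
Nomadland: 8·3 + 3·5 + 8·2 + 1·5 + 8·5 = 100
Whiplash: 8·4 + 3·2 + 8·3 + 1·4 + 8·3 = 90
Parasite: 8·1 + 3·4 + 8·5 + 1·2 + 8·1 = 70
Moonlight: 8·2 + 3·1 + 8·1 + 1·1 + 8·2 = 44
Arrival has the highest Borda score (116).

Arrival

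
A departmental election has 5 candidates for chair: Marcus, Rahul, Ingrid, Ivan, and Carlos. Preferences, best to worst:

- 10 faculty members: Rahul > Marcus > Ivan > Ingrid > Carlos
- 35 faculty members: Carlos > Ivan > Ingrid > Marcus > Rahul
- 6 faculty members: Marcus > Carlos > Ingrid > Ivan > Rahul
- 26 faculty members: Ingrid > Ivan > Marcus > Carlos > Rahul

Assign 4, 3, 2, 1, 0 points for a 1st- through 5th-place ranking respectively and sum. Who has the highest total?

Ivan

Marcus: 10·3 + 35·1 + 6·4 + 26·2 = 141
Rahul: 10·4 + 35·0 + 6·0 + 26·0 = 40
Ingrid: 10·1 + 35·2 + 6·2 + 26·4 = 196
Ivan: 10·2 + 35·3 + 6·1 + 26·3 = 209
Carlos: 10·0 + 35·4 + 6·3 + 26·1 = 184
Ivan has the highest Borda score (209).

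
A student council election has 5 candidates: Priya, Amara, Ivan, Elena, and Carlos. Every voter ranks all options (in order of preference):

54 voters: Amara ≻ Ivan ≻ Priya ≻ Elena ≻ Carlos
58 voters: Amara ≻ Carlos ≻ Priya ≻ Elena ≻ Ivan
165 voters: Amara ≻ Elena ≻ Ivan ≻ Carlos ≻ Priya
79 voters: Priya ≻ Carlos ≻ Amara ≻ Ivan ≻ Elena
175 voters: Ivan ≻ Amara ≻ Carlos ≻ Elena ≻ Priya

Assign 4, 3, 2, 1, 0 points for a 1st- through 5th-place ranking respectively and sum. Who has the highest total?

Priya: 54·2 + 58·2 + 165·0 + 79·4 + 175·0 = 540
Amara: 54·4 + 58·4 + 165·4 + 79·2 + 175·3 = 1791
Ivan: 54·3 + 58·0 + 165·2 + 79·1 + 175·4 = 1271
Elena: 54·1 + 58·1 + 165·3 + 79·0 + 175·1 = 782
Carlos: 54·0 + 58·3 + 165·1 + 79·3 + 175·2 = 926
Amara has the highest Borda score (1791).

Amara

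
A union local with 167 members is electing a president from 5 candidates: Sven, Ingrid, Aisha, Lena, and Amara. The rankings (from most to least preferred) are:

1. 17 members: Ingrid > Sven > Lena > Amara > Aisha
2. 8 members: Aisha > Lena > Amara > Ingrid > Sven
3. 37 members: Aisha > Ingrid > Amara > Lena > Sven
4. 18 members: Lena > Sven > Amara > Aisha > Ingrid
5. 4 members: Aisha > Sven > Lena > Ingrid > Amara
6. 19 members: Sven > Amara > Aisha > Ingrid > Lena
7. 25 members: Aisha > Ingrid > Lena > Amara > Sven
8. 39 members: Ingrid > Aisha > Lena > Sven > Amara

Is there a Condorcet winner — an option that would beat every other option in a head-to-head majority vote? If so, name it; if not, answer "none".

Aisha vs Sven: 113–54 for Aisha.
Aisha vs Ingrid: 111–56 for Aisha.
Aisha vs Lena: 132–35 for Aisha.
Aisha vs Amara: 113–54 for Aisha.
Aisha beats every other option head-to-head.

Aisha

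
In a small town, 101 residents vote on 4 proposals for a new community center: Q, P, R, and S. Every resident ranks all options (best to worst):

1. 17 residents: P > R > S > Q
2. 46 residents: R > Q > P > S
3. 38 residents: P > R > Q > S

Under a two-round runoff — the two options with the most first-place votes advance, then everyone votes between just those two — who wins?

Round 1 first-place votes: Q 0, P 55, R 46, S 0.
P and R advance.
Runoff: P is preferred to R by 55 voters; R by 46.
P wins the runoff.

P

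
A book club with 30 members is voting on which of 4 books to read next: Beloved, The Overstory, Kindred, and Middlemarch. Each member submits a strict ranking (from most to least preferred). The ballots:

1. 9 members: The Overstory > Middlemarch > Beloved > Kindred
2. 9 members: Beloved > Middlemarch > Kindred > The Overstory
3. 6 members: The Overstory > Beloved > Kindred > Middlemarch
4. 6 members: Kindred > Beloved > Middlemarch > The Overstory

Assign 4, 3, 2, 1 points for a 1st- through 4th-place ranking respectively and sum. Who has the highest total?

Beloved

Beloved: 9·2 + 9·4 + 6·3 + 6·3 = 90
The Overstory: 9·4 + 9·1 + 6·4 + 6·1 = 75
Kindred: 9·1 + 9·2 + 6·2 + 6·4 = 63
Middlemarch: 9·3 + 9·3 + 6·1 + 6·2 = 72
Beloved has the highest Borda score (90).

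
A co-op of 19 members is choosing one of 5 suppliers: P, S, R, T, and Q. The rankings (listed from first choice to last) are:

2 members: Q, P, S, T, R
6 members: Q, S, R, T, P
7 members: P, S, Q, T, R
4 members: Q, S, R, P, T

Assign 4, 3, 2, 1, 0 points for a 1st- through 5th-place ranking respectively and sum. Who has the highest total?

Q

P: 2·3 + 6·0 + 7·4 + 4·1 = 38
S: 2·2 + 6·3 + 7·3 + 4·3 = 55
R: 2·0 + 6·2 + 7·0 + 4·2 = 20
T: 2·1 + 6·1 + 7·1 + 4·0 = 15
Q: 2·4 + 6·4 + 7·2 + 4·4 = 62
Q has the highest Borda score (62).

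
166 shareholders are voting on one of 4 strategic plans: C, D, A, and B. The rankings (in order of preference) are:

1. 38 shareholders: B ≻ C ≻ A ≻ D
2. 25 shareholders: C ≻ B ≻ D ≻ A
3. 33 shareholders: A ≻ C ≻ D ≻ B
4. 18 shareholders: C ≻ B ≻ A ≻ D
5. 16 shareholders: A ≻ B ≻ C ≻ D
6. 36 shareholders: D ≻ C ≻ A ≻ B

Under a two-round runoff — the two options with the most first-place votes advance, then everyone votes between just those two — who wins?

Round 1 first-place votes: C 43, D 36, A 49, B 38.
A and C advance.
Runoff: A is preferred to C by 49 voters; C by 117.
C wins the runoff.

C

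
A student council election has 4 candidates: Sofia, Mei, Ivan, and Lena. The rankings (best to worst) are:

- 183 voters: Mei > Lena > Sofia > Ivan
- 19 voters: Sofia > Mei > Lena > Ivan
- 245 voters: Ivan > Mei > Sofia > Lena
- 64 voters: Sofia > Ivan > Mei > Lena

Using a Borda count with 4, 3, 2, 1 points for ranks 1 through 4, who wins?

Sofia: 183·2 + 19·4 + 245·2 + 64·4 = 1188
Mei: 183·4 + 19·3 + 245·3 + 64·2 = 1652
Ivan: 183·1 + 19·1 + 245·4 + 64·3 = 1374
Lena: 183·3 + 19·2 + 245·1 + 64·1 = 896
Mei has the highest Borda score (1652).

Mei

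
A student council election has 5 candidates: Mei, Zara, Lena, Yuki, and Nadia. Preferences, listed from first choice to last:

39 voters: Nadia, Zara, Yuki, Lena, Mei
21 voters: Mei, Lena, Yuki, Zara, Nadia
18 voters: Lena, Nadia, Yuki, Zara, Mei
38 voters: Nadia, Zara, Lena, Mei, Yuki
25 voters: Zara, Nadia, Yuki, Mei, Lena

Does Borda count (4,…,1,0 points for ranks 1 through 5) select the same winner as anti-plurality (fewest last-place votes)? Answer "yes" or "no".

no

Borda — scores: Mei 147, Zara 370, Lena 250, Yuki 206, Nadia 437. Winner: Nadia.
Anti-plurality — last-place votes: Mei 57, Zara 0, Lena 25, Yuki 38, Nadia 21. Winner: Zara.
The two methods disagree.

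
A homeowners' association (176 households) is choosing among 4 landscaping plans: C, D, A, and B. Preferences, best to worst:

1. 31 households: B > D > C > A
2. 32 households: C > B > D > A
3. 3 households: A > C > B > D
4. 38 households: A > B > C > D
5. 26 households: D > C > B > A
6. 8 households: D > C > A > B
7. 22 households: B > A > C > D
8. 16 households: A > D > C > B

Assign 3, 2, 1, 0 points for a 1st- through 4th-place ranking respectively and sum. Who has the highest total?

B

C: 31·1 + 32·3 + 3·2 + 38·1 + 26·2 + 8·2 + 22·1 + 16·1 = 277
D: 31·2 + 32·1 + 3·0 + 38·0 + 26·3 + 8·3 + 22·0 + 16·2 = 228
A: 31·0 + 32·0 + 3·3 + 38·3 + 26·0 + 8·1 + 22·2 + 16·3 = 223
B: 31·3 + 32·2 + 3·1 + 38·2 + 26·1 + 8·0 + 22·3 + 16·0 = 328
B has the highest Borda score (328).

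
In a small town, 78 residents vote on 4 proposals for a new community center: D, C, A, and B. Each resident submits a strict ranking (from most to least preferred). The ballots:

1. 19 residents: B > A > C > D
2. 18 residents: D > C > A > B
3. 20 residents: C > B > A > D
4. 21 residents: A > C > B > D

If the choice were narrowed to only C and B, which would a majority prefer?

Voters preferring C to B: 59; preferring B to C: 19.
C wins the head-to-head.

C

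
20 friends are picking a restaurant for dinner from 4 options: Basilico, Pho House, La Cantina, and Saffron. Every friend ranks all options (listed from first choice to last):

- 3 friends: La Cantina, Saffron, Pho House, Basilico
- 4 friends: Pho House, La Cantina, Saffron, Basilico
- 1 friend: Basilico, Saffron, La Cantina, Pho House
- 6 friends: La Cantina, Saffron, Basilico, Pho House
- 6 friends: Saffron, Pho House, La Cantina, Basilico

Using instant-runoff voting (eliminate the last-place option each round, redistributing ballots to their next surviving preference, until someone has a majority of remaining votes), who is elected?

La Cantina

Round 1: Basilico 1, Pho House 4, La Cantina 9, Saffron 6. Eliminate Basilico.
Round 2: Pho House 4, La Cantina 9, Saffron 7. Eliminate Pho House.
Round 3: La Cantina 13, Saffron 7. La Cantina has a majority.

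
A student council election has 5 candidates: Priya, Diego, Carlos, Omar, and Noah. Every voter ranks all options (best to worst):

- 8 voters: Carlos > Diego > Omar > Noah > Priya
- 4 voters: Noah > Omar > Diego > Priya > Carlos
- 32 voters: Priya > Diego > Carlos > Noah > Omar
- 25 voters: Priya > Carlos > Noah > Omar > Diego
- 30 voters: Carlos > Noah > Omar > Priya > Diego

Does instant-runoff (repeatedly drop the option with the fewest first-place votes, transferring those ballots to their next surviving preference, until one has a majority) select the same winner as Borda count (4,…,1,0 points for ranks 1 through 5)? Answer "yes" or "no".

no

Instant-runoff — R1 Priya 57, Diego 0, Carlos 38, Omar 0, Noah 4 (Priya winner). Winner: Priya.
Borda — scores: Priya 262, Diego 128, Carlos 291, Omar 113, Noah 196. Winner: Carlos.
The two methods disagree.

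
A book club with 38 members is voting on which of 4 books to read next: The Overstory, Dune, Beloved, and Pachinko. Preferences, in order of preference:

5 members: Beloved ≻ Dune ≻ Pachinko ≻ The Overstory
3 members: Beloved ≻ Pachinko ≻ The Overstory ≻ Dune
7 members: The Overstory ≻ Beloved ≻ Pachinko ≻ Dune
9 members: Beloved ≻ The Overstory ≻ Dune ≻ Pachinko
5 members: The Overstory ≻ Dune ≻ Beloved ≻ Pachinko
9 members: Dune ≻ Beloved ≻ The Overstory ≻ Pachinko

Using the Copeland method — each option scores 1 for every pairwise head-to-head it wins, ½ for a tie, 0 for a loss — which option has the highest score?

The Overstory: beats Dune and Pachinko; loses to Beloved → score 2.
Dune: beats Pachinko; loses to The Overstory and Beloved → score 1.
Beloved: beats The Overstory, Dune, and Pachinko → score 3.
Pachinko: loses to The Overstory, Dune, and Beloved → score 0.
Beloved has the best pairwise record.

Beloved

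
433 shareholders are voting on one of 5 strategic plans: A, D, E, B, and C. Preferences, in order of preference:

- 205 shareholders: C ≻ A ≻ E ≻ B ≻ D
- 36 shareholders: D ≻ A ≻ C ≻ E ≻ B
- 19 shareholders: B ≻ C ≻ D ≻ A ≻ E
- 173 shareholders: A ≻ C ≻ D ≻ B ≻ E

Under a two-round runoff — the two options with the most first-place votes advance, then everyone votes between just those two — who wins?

C

Round 1 first-place votes: A 173, D 36, E 0, B 19, C 205.
C and A advance.
Runoff: C is preferred to A by 224 voters; A by 209.
C wins the runoff.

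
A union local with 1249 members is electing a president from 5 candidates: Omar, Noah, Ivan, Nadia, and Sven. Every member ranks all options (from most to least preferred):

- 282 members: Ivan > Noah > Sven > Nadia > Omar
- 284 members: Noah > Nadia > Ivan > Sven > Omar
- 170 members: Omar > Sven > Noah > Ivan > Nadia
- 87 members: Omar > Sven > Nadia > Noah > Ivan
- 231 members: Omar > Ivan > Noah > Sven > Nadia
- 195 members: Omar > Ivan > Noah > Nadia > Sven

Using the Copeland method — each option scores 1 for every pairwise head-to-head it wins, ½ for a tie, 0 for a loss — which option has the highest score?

Omar: beats Noah, Ivan, Nadia, and Sven → score 4.
Noah: beats Nadia and Sven; loses to Omar and Ivan → score 2.
Ivan: beats Noah, Nadia, and Sven; loses to Omar → score 3.
Nadia: loses to Omar, Noah, Ivan, and Sven → score 0.
Sven: beats Nadia; loses to Omar, Noah, and Ivan → score 1.
Omar has the best pairwise record.

Omar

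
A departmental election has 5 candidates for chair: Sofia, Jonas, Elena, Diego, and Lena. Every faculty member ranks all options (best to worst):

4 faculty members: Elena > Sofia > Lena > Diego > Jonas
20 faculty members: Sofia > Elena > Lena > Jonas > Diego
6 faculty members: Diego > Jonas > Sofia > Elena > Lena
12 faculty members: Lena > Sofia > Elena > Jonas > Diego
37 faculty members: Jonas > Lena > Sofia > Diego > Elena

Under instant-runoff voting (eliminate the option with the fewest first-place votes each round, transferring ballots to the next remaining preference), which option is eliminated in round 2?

Diego

Round 1: Sofia 20, Jonas 37, Elena 4, Diego 6, Lena 12. Eliminate Elena.
Round 2: Sofia 24, Jonas 37, Diego 6, Lena 12. Eliminate Diego.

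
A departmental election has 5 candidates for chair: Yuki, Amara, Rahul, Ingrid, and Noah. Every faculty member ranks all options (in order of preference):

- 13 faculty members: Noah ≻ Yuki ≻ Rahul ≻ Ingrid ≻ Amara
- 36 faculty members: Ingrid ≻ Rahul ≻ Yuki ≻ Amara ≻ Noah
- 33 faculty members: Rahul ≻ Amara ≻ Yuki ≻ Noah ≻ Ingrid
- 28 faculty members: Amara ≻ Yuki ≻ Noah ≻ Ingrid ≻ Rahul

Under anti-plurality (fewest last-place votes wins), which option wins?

Yuki

Last-place votes: Yuki 0, Amara 13, Rahul 28, Ingrid 33, Noah 36.
Yuki is ranked last by the fewest voters, so Yuki wins.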